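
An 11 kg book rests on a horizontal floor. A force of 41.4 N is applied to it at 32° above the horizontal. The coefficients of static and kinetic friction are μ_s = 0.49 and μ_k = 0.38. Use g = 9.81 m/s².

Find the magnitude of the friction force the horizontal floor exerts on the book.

The vertical component of P reduces the normal force: N = m g − P sin α = 107.9 − 21.94 = 85.97 N.
The horizontal driving force is P cos α = 35.11 N, so equilibrium needs friction f = 35.11 N.
μ_s N = 0.49 × 85.97 = 42.13 N.
35.11 ≤ 42.13 N → static; friction equals the required 35.1 N.

f ≈ 35.1 N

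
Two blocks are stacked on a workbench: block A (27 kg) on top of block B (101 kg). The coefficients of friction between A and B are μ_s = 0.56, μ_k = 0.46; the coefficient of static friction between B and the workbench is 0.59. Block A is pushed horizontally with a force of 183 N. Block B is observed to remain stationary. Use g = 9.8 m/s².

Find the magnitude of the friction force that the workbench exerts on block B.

f ≈ 122 N

Normal force at the A–B interface: N₁ = m_A g = 264.6 N.
So the A–B interface can sustain at most μ_s N₁ = 148.2 N of static friction.
Since P = 183 N > 148.2 N, A slides on B; the A–B friction is kinetic: f₁ = μ_k N₁ = 0.46×264.6 = 122 N.
By Newton's third law B feels 122 N forward from A. With B stationary, the floor's static friction on B balances it: f₂ = 122 N (well within μ_s(m_A+m_B)g = 740.1 N).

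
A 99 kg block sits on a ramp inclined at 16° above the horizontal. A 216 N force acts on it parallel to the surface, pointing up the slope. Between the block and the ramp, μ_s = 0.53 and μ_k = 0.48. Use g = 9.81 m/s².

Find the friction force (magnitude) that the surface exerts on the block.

f ≈ 51.7 N (up the incline)

Normal force: N = m g cos θ = 99 × 9.81 × cos 16° = 933.6 N.
The friction needed for equilibrium is m g sin θ − P = 267.7 − 216 = 51.7 N, measured positive up-slope.
Maximum static friction available: μ_s N = 0.53 × 933.6 = 494.8 N.
Since |51.7| ≤ 494.8 N, no slip — friction simply equals what equilibrium demands.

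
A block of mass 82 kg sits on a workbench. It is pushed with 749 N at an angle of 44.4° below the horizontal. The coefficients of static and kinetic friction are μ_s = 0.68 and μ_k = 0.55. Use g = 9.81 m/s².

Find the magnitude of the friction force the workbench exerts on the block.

N = m g + P sin α = 804.4 + 749×sin 44.4° = 1328 N.
For equilibrium, f = P cos α = 749×cos 44.4° = 535.1 N.
μ_s N = 0.68 × 1328 = 903.4 N.
535.1 ≤ 903.4 N → static; friction equals the required 535 N.

f ≈ 535 N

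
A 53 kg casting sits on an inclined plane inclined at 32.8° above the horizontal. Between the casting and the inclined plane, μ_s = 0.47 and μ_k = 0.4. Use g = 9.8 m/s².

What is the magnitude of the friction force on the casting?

Normal force: N = m g cos θ = 53 × 9.8 × cos 32.8° = 436.6 N.
Along the slope the weight component is m g sin θ = 281.4 N; friction must supply exactly this, acting up-slope.
Maximum static friction available: μ_s N = 0.47 × 436.6 = 205.2 N.
|281.4| exceeds 205.2 N, so the casting slips down-slope; friction is kinetic, f = μ_k N = 0.4×436.6 = 175 N.

f ≈ 175 N (up the incline)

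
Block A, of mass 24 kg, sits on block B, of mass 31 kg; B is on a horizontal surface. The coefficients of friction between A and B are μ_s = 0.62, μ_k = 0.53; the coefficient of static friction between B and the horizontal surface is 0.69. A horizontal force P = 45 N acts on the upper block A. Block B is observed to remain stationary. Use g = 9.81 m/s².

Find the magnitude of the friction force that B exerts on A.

f ≈ 45 N

Normal force at the A–B interface: N₁ = m_A g = 235.4 N.
Maximum static friction on A from B: μ_s N₁ = 0.62×235.4 = 146 N.
Since P = 45 N ≤ 146 N, A does not slip on B; friction on A equals P = 45 N.
By Newton's third law B feels 45 N forward from A. With B stationary, the floor's static friction on B balances it: f₂ = 45 N (well within μ_s(m_A+m_B)g = 372.3 N).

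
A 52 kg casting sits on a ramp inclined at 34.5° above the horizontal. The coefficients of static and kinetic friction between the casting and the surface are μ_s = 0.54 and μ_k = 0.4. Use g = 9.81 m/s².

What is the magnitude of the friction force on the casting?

f ≈ 168 N (up the incline)

Normal force: N = m g cos θ = 52 × 9.81 × cos 34.5° = 420.4 N.
For equilibrium along the incline, friction must balance the weight component: f = m g sin θ = 288.9 N up the slope.
The static-friction ceiling is μ_s N = 0.54 × 420.4 = 227 N.
|288.9| exceeds 227 N, so the casting slips down-slope; friction is kinetic, f = μ_k N = 0.4×420.4 = 168 N.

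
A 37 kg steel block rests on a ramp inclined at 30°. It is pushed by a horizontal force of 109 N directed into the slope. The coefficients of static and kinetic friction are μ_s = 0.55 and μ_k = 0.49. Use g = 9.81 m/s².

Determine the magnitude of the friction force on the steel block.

f ≈ 87.1 N (up the incline)

Resolve perpendicular to the incline: N = m g cos θ + P sin θ = 37×9.81×cos 30° + 109×sin 30° = 368.8 N.
Along the incline, the net driving force (taking up-slope positive) is P cos θ − m g sin θ = 94.4 − 181.5 = -87.09 N, so equilibrium requires friction f = 87.09 N (up-slope).
Maximum static friction: μ_s N = 0.55 × 368.8 = 202.9 N.
Since 87.09 N is within the 202.9 N limit, the steel block stays put and friction is exactly 87.1 N.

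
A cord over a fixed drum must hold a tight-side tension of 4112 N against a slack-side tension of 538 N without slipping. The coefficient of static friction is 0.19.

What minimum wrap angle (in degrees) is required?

β_min ≈ 613°

T₂/T₁ = e^{μβ} → β = ln(T₂/T₁)/μ.
β = ln(4112/538)/0.19 = 2.034/0.19 = 10.7 rad.
In degrees: β = 10.7 × 180/π = 613°.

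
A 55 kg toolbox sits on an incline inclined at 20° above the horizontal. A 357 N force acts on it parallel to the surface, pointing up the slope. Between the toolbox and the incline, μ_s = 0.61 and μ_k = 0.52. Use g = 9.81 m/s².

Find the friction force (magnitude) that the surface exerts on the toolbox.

f ≈ 172 N (down the incline)

The normal reaction is N = m g cos θ = 507 N.
Parallel to the incline, ΣF = 0 gives f = m g sin θ − P = 184.5 − 357 = -172.5 N (up-slope positive).
Static friction can supply at most μ_s N = 309.3 N.
Since |-172.5| ≤ 309.3 N, no slip — friction simply equals what equilibrium demands.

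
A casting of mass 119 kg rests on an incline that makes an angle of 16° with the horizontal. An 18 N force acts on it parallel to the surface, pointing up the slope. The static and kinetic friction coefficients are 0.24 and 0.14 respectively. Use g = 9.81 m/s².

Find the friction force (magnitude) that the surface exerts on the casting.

Perpendicular to the surface, N = m g cos θ = 119·9.81·cos 16° = 1122 N.
The friction needed for equilibrium is m g sin θ − P = 321.8 − 18 = 303.8 N, measured positive up-slope.
Static friction can supply at most μ_s N = 269.3 N.
Since |303.8| > 269.3 N, static friction cannot hold it; the casting slides down the incline and kinetic friction applies: f = μ_k N = 0.14 × 1122 = 157 N.

f ≈ 157 N (up the incline)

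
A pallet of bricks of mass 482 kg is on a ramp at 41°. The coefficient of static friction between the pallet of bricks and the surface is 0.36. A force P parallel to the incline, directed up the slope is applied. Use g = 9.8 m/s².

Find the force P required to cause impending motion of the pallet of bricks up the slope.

P ≈ 4380 N

At impending motion up the slope, friction acts down-slope at its limit: f = μ_s N.
P is parallel to the surface, so N = m g cos θ = 3560 N.
Along the incline: P = m g sin θ + μ_s N = 3100 + 0.36×3560 = 4380 N.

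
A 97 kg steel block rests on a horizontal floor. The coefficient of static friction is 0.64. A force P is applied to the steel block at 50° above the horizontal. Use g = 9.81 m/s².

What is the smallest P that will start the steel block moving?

P ≈ 537 N

N = m g − P sin α (the pull lifts the steel block).
At impending slip, P cos α = μ_s N = μ_s (m g − P sin α).
Solving: P (cos α + μ_s sin α) = μ_s m g → P = 0.64×952/(cos 50° + 0.64 sin 50°) = 609/1.133 = 537 N.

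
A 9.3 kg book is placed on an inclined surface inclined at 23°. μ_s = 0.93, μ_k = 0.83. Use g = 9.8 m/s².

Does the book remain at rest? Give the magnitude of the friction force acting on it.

f ≈ 35.6 N

N = m g cos θ = 83.9 N.
Down-slope weight component: m g sin θ = 35.6 N.
μ_s N = 78 N.
35.6 ≤ 78 N, so it stays put; friction = 35.6 N.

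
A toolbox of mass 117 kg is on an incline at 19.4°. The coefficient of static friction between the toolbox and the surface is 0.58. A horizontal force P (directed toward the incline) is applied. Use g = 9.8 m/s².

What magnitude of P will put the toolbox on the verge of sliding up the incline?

P ≈ 1340 N

At impending motion up the slope, friction acts down-slope at its limit: f = μ_s N.
Perpendicular to the incline: N = m g cos θ + P sin θ.
Along the incline: P cos θ = m g sin θ + μ_s N = m g sin θ + μ_s (m g cos θ + P sin θ).
Solving, P (cos θ − μ_s sin θ) = m g (sin θ + μ_s cos θ), so P = 117×9.8×(sin 19.4° + 0.58 cos 19.4°)/(cos 19.4° − 0.58 sin 19.4°) = 1150×0.8792/0.7506 = 1340 N.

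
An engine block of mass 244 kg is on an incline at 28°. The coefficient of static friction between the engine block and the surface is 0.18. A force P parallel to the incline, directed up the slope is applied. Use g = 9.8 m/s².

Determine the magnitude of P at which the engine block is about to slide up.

P ≈ 1500 N

At impending motion up the slope, friction acts down-slope at its limit: f = μ_s N.
P is parallel to the surface, so N = m g cos θ = 2110 N.
Along the incline: P = m g sin θ + μ_s N = 1120 + 0.18×2110 = 1500 N.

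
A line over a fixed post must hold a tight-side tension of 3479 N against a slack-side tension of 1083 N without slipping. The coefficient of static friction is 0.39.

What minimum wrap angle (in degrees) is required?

β_min ≈ 171°

T₂/T₁ = e^{μβ} → β = ln(T₂/T₁)/μ.
β = ln(3479/1083)/0.39 = 1.167/0.39 = 2.992 rad.
In degrees: β = 2.992 × 180/π = 171°.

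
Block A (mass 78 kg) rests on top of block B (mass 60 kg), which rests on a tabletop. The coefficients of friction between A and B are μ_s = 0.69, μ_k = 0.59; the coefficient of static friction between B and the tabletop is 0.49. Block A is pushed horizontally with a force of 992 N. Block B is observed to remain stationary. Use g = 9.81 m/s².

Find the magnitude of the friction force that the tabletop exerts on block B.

f ≈ 451 N

Normal force at the A–B interface: N₁ = m_A g = 765.2 N.
Maximum static friction on A from B: μ_s N₁ = 0.69×765.2 = 528 N.
Since P = 992 N > 528 N, A slides on B; the A–B friction is kinetic: f₁ = μ_k N₁ = 0.59×765.2 = 451 N.
By Newton's third law B feels 451 N forward from A. With B stationary, the floor's static friction on B balances it: f₂ = 451 N (well within μ_s(m_A+m_B)g = 663.4 N).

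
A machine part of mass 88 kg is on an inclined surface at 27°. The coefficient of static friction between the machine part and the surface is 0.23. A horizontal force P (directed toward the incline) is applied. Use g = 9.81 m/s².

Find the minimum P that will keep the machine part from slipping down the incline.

The machine part tends to slide down (tan θ > μ_s), so at the point of impending slip friction acts up-slope at its limit: f = μ_s N.
Perpendicular to the incline: N = m g cos θ + P sin θ.
Along the incline: P cos θ + μ_s N = m g sin θ, i.e. P cos θ + μ_s (m g cos θ + P sin θ) = m g sin θ.
Solving, P (cos θ + μ_s sin θ) = m g (sin θ − μ_s cos θ), so P = 863×0.2491/0.9954 = 216 N.

P_min ≈ 216 N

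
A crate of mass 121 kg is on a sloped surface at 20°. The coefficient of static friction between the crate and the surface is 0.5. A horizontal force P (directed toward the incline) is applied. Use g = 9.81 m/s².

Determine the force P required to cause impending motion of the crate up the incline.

P ≈ 1250 N

At impending motion up the slope, friction acts down-slope at its limit: f = μ_s N.
Perpendicular to the incline: N = m g cos θ + P sin θ.
Along the incline: P cos θ = m g sin θ + μ_s N = m g sin θ + μ_s (m g cos θ + P sin θ).
Solving, P (cos θ − μ_s sin θ) = m g (sin θ + μ_s cos θ), so P = 121×9.81×(sin 20° + 0.5 cos 20°)/(cos 20° − 0.5 sin 20°) = 1190×0.8119/0.7687 = 1250 N.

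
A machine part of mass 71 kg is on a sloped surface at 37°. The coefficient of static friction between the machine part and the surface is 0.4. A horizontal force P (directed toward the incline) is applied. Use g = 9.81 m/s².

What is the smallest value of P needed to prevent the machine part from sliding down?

P_min ≈ 189 N

The machine part tends to slide down (tan θ > μ_s), so at the point of impending slip friction acts up-slope at its limit: f = μ_s N.
Perpendicular to the incline: N = m g cos θ + P sin θ.
Along the incline: P cos θ + μ_s N = m g sin θ, i.e. P cos θ + μ_s (m g cos θ + P sin θ) = m g sin θ.
Solving, P (cos θ + μ_s sin θ) = m g (sin θ − μ_s cos θ), so P = 697×0.2824/1.039 = 189 N.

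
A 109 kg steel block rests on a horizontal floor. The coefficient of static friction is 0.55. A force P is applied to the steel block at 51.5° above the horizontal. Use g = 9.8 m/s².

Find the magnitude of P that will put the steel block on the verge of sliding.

N = m g − P sin α (the pull lifts the steel block).
At impending slip, P cos α = μ_s N = μ_s (m g − P sin α).
Solving: P (cos α + μ_s sin α) = μ_s m g → P = 0.55×1070/(cos 51.5° + 0.55 sin 51.5°) = 588/1.053 = 558 N.

P ≈ 558 N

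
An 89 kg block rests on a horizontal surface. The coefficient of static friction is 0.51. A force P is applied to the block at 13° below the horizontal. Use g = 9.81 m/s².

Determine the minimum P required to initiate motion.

P ≈ 518 N

N = m g + P sin α (the push presses the block into the horizontal surface).
At impending slip, P cos α = μ_s N = μ_s (m g + P sin α).
Solving: P (cos α − μ_s sin α) = μ_s m g → P = 0.51×873/(cos 13° − 0.51 sin 13°) = 445/0.8596 = 518 N.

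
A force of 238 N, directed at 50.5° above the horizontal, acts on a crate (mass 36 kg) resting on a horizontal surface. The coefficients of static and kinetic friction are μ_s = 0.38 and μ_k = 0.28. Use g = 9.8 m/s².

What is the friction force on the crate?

N = m g − P sin α = 352.8 − 238×sin 50.5° = 169.2 N.
For equilibrium, f = P cos α = 238×cos 50.5° = 151.4 N.
μ_s N = 0.38 × 169.2 = 64.28 N.
The required friction exceeds μ_s N, so the crate moves and f = μ_k N = 47.4 N.

f ≈ 47.4 N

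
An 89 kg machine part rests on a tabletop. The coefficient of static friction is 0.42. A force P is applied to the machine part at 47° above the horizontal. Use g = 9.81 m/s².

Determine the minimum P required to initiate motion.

P ≈ 371 N

N = m g − P sin α (the pull lifts the machine part).
At impending slip, P cos α = μ_s N = μ_s (m g − P sin α).
Solving: P (cos α + μ_s sin α) = μ_s m g → P = 0.42×873/(cos 47° + 0.42 sin 47°) = 367/0.9892 = 371 N.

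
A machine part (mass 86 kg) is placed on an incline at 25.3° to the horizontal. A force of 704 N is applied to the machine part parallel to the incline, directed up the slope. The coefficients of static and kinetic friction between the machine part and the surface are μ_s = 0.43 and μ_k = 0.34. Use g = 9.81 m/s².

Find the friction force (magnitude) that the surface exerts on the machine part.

Normal force: N = m g cos θ = 86 × 9.81 × cos 25.3° = 762.7 N.
The friction needed for equilibrium is m g sin θ − P = 360.5 − 704 = -343.5 N, measured positive up-slope.
Maximum static friction available: μ_s N = 0.43 × 762.7 = 328 N.
|-343.5| exceeds 328 N, so the machine part slips up-slope; friction is kinetic, f = μ_k N = 0.34×762.7 = 259 N.

f ≈ 259 N (down the incline)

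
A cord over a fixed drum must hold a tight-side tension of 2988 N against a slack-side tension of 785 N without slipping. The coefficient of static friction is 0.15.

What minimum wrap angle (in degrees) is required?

T₂/T₁ = e^{μβ} → β = ln(T₂/T₁)/μ.
β = ln(2988/785)/0.15 = 1.337/0.15 = 8.911 rad.
In degrees: β = 8.911 × 180/π = 511°.

β_min ≈ 511°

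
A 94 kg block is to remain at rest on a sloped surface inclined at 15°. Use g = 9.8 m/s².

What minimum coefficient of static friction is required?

μ_s,min ≈ 0.268

At the slip threshold m g sin θ = μ_s m g cos θ, so μ_s,min = tan θ.
μ_s,min = tan 15° = 0.268.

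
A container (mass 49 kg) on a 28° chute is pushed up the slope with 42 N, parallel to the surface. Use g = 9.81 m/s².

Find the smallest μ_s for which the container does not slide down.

μ_s,min ≈ 0.433

N = m g cos θ = 424.4 N.
Friction must make up the shortfall along the incline: f = m g sin θ − P = 225.7 − 42 = 183.7 N.
At the threshold f = μ_s N, so μ_s,min = 183.7/424.4 = 0.433.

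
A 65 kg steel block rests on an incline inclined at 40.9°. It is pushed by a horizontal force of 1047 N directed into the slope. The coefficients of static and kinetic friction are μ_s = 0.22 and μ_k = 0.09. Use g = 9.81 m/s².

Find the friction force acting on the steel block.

Normal direction: N = m g cos θ + P sin θ = 1167 N.
Parallel to the incline: P cos θ − m g sin θ = 791.4 − 417.5 = 373.9 N; the friction needed to balance this is 373.9 N acting down the slope.
The limit of static friction is μ_s N = 256.8 N.
|f_req| = 373.9 > 256.8 N → the steel block slides up the incline; f = μ_k N = 0.09 × 1167 = 105 N.

f ≈ 105 N (down the incline)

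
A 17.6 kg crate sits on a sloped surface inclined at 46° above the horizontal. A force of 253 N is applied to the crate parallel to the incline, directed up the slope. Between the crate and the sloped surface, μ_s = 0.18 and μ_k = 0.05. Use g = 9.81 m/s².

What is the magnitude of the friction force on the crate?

Perpendicular to the surface, N = m g cos θ = 17.6·9.81·cos 46° = 119.9 N.
Parallel to the incline, ΣF = 0 gives f = m g sin θ − P = 124.2 − 253 = -128.8 N (up-slope positive).
The static-friction ceiling is μ_s N = 0.18 × 119.9 = 21.59 N.
Since |-128.8| > 21.59 N, static friction cannot hold it; the crate slides up the incline and kinetic friction applies: f = μ_k N = 0.05 × 119.9 = 6 N.

f ≈ 6 N (down the incline)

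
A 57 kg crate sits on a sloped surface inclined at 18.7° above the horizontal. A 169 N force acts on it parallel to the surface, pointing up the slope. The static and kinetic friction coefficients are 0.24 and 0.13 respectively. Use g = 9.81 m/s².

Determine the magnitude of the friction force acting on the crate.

f ≈ 10.3 N (up the incline)

Perpendicular to the surface, N = m g cos θ = 57·9.81·cos 18.7° = 529.7 N.
Parallel to the incline, ΣF = 0 gives f = m g sin θ − P = 179.3 − 169 = 10.28 N (up-slope positive).
The static-friction ceiling is μ_s N = 0.24 × 529.7 = 127.1 N.
Since |10.28| ≤ 127.1 N, no slip — friction simply equals what equilibrium demands.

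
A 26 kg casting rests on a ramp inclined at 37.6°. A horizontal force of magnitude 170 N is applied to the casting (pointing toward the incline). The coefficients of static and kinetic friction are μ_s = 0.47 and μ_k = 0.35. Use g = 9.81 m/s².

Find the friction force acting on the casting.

f ≈ 20.9 N (up the incline)

Normal direction: N = m g cos θ + P sin θ = 305.8 N.
Along the incline, the net driving force (taking up-slope positive) is P cos θ − m g sin θ = 134.7 − 155.6 = -20.93 N, so equilibrium requires friction f = 20.93 N (up-slope).
Maximum static friction: μ_s N = 0.47 × 305.8 = 143.7 N.
Since 20.93 N is within the 143.7 N limit, the casting stays put and friction is exactly 20.9 N.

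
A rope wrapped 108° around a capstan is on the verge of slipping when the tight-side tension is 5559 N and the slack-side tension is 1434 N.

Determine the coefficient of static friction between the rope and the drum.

T₂/T₁ = e^{μβ} → μ = ln(T₂/T₁)/β.
β = 108° = 1.885 rad.
μ = ln(5559/1434)/1.885 = ln(3.877)/1.885 = 0.719.

μ ≈ 0.719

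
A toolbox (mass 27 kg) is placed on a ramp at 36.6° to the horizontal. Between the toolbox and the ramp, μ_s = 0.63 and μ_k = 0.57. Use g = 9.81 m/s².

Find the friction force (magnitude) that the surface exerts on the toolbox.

The normal reaction is N = m g cos θ = 212.6 N.
Along the slope the weight component is m g sin θ = 157.9 N; friction must supply exactly this, acting up-slope.
Static friction can supply at most μ_s N = 134 N.
|157.9| exceeds 134 N, so the toolbox slips down-slope; friction is kinetic, f = μ_k N = 0.57×212.6 = 121 N.

f ≈ 121 N (up the incline)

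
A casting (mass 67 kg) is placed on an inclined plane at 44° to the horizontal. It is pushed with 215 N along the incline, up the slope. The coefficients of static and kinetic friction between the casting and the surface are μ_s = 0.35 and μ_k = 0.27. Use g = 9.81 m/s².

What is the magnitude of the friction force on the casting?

Perpendicular to the surface, N = m g cos θ = 67·9.81·cos 44° = 472.8 N.
The friction needed for equilibrium is m g sin θ − P = 456.6 − 215 = 241.6 N, measured positive up-slope.
The static-friction ceiling is μ_s N = 0.35 × 472.8 = 165.5 N.
Since |241.6| > 165.5 N, static friction cannot hold it; the casting slides down the incline and kinetic friction applies: f = μ_k N = 0.27 × 472.8 = 128 N.

f ≈ 128 N (up the incline)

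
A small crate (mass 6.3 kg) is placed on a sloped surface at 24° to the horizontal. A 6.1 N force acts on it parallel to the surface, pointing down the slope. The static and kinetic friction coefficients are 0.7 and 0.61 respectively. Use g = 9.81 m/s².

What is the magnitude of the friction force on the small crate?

The normal reaction is N = m g cos θ = 56.46 N.
The friction needed for equilibrium is m g sin θ + P = 25.14 + 6.1 = 31.24 N, measured positive up-slope.
The static-friction ceiling is μ_s N = 0.7 × 56.46 = 39.52 N.
Since |31.24| ≤ 39.52 N, static friction is sufficient; f equals the required value, not μ_s N.

f ≈ 31.2 N (up the incline)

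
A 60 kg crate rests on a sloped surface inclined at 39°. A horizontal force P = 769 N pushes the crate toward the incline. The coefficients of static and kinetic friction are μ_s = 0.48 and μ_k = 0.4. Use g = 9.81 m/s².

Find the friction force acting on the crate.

Resolve perpendicular to the incline: N = m g cos θ + P sin θ = 60×9.81×cos 39° + 769×sin 39° = 941.4 N.
Parallel to the incline: P cos θ − m g sin θ = 597.6 − 370.4 = 227.2 N; the friction needed to balance this is 227.2 N acting down the slope.
The limit of static friction is μ_s N = 451.9 N.
Since 227.2 N is within the 451.9 N limit, the crate stays put and friction is exactly 227 N.

f ≈ 227 N (down the incline)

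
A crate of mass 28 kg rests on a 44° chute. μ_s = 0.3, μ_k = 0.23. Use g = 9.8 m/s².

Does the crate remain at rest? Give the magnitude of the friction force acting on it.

f ≈ 45.4 N

N = m g cos θ = 197 N.
Down-slope weight component: m g sin θ = 191 N.
μ_s N = 59.2 N.
191 > 59.2 N, so it slides; kinetic friction f = μ_k N = 0.23×197 = 45.4 N.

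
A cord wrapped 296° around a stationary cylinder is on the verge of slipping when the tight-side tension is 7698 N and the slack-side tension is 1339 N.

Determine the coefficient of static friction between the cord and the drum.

T₂/T₁ = e^{μβ} → μ = ln(T₂/T₁)/β.
β = 296° = 5.166 rad.
μ = ln(7698/1339)/5.166 = ln(5.749)/5.166 = 0.339.

μ ≈ 0.339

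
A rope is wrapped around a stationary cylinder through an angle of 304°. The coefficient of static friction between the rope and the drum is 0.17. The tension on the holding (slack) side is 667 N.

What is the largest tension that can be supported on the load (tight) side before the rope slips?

T_max ≈ 1640 N

At impending slip the capstan equation gives T₂/T₁ = e^{μβ} with β in radians.
β = 304° × π/180 = 5.306 rad.
e^{μβ} = e^{0.17×5.306} = 2.464.
T₂ = T₁ · e^{μβ} = 667 × 2.464 = 1640 N.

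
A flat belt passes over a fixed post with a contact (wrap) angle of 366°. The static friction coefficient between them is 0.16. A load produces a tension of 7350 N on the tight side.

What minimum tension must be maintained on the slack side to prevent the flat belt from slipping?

Capstan equation at impending slip: T_tight/T_slack = e^{μβ}.
β = 366° = 6.388 rad; e^{μβ} = e^{0.16×6.388} = 2.779.
T_slack = T_tight / e^{μβ} = 7350 / 2.779 = 2640 N.

T_min ≈ 2640 N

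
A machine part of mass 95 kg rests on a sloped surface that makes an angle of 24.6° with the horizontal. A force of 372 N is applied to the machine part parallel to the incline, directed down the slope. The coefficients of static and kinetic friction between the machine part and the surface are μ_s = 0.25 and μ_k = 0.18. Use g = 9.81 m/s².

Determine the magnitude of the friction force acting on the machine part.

f ≈ 153 N (up the incline)

Perpendicular to the surface, N = m g cos θ = 95·9.81·cos 24.6° = 847.4 N.
Parallel to the incline, ΣF = 0 gives f = m g sin θ + P = 388 + 372 = 760 N (up-slope positive).
Maximum static friction available: μ_s N = 0.25 × 847.4 = 211.8 N.
|760| exceeds 211.8 N, so the machine part slips down-slope; friction is kinetic, f = μ_k N = 0.18×847.4 = 153 N.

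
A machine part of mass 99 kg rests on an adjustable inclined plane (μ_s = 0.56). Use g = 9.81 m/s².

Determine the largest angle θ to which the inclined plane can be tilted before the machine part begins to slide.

θ_max ≈ 29.2°

At the slip threshold, m g sin θ = μ_s · m g cos θ, so tan θ = μ_s.
θ_max = arctan(0.56) = 29.2°.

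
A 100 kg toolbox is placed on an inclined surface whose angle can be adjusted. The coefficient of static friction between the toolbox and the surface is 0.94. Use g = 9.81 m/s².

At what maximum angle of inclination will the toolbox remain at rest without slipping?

θ_max ≈ 43.2°

At the slip threshold, m g sin θ = μ_s · m g cos θ, so tan θ = μ_s.
θ_max = arctan(0.94) = 43.2°.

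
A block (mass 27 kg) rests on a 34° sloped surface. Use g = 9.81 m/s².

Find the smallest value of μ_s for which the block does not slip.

At the slip threshold m g sin θ = μ_s m g cos θ, so μ_s,min = tan θ.
μ_s,min = tan 34° = 0.675.

μ_s,min ≈ 0.675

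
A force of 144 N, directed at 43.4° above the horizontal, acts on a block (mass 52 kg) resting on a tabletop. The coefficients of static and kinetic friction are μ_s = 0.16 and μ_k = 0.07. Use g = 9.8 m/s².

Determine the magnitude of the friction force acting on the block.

Vertical equilibrium gives N = m g − P sin α = 410.7 N.
For equilibrium, f = P cos α = 144×cos 43.4° = 104.6 N.
μ_s N = 0.16 × 410.7 = 65.71 N.
The required friction exceeds μ_s N, so the block moves and f = μ_k N = 28.7 N.

f ≈ 28.7 N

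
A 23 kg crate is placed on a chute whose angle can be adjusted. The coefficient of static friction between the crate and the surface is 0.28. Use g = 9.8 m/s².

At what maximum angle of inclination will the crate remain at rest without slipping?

At the slip threshold, m g sin θ = μ_s · m g cos θ, so tan θ = μ_s.
θ_max = arctan(0.28) = 15.6°.

θ_max ≈ 15.6°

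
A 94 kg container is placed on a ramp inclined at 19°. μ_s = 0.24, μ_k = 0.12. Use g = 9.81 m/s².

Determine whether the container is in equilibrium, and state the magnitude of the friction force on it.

N = m g cos θ = 872 N.
Down-slope weight component: m g sin θ = 300 N.
μ_s N = 209 N.
300 > 209 N, so it slides; kinetic friction f = μ_k N = 0.12×872 = 105 N.

f ≈ 105 N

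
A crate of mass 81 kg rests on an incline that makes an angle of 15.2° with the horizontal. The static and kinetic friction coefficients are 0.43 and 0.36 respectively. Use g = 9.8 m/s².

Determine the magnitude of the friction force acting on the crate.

Normal force: N = m g cos θ = 81 × 9.8 × cos 15.2° = 766 N.
Along the slope the weight component is m g sin θ = 208.1 N; friction must supply exactly this, acting up-slope.
Static friction can supply at most μ_s N = 329.4 N.
Since |208.1| ≤ 329.4 N, no slip — friction simply equals what equilibrium demands.

f ≈ 208 N (up the incline)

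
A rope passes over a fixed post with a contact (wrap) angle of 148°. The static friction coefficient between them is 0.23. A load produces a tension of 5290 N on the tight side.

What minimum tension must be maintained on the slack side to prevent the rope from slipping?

Capstan equation at impending slip: T_tight/T_slack = e^{μβ}.
β = 148° = 2.583 rad; e^{μβ} = e^{0.23×2.583} = 1.811.
T_slack = T_tight / e^{μβ} = 5290 / 1.811 = 2920 N.

T_min ≈ 2920 N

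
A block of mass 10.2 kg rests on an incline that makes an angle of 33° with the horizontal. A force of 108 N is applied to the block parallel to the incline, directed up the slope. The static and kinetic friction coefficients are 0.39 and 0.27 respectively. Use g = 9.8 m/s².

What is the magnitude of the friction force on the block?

f ≈ 22.6 N (down the incline)

Normal force: N = m g cos θ = 10.2 × 9.8 × cos 33° = 83.83 N.
For equilibrium along the incline the friction force must supply f = m g sin θ − P = 54.44 − 108 = -53.56 N (positive meaning up-slope).
The static-friction ceiling is μ_s N = 0.39 × 83.83 = 32.7 N.
|-53.56| exceeds 32.7 N, so the block slips up-slope; friction is kinetic, f = μ_k N = 0.27×83.83 = 22.6 N.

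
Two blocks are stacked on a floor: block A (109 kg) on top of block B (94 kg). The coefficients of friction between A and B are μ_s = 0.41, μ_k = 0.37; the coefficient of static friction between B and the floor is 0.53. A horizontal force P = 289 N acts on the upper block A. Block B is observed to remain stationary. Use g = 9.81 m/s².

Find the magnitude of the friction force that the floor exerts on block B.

f ≈ 289 N

Normal force at the A–B interface: N₁ = m_A g = 1069 N.
Maximum static friction on A from B: μ_s N₁ = 0.41×1069 = 438.4 N.
P = 289 N is within that limit, so A and B move together (both at rest); the A–B friction is simply f₁ = P = 289 N.
By Newton's third law B feels 289 N forward from A. With B stationary, the floor's static friction on B balances it: f₂ = 289 N (well within μ_s(m_A+m_B)g = 1055 N).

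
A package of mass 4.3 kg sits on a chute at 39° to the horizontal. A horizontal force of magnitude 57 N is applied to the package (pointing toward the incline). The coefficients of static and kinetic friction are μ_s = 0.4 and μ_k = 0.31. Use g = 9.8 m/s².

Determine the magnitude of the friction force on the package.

f ≈ 17.8 N (down the incline)

Normal direction: N = m g cos θ + P sin θ = 68.62 N.
Along the incline, the net driving force (taking up-slope positive) is P cos θ − m g sin θ = 44.3 − 26.52 = 17.78 N, so equilibrium requires friction f = -17.78 N (down-slope).
Maximum static friction: μ_s N = 0.4 × 68.62 = 27.45 N.
Since 17.78 N is within the 27.45 N limit, the package stays put and friction is exactly 17.8 N.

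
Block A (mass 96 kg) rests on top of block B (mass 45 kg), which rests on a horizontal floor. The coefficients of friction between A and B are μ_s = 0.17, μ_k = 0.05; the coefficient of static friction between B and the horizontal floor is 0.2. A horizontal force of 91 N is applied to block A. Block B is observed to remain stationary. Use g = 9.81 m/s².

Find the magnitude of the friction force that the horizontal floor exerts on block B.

f ≈ 91 N

The normal force B exerts on A is simply A's weight, N₁ = 941.8 N.
So the A–B interface can sustain at most μ_s N₁ = 160.1 N of static friction.
P = 91 N is within that limit, so A and B move together (both at rest); the A–B friction is simply f₁ = P = 91 N.
B experiences an equal 91 N forward from A (third law). B is in equilibrium, so the floor supplies f₂ = 91 N of static friction (limit μ_s(m_A+m_B)g = 276.6 N, not exceeded).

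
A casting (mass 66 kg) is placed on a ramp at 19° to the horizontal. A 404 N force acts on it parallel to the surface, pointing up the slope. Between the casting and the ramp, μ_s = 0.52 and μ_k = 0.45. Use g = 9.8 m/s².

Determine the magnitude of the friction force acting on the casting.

The normal reaction is N = m g cos θ = 611.6 N.
For equilibrium along the incline the friction force must supply f = m g sin θ − P = 210.6 − 404 = -193.4 N (positive meaning up-slope).
Static friction can supply at most μ_s N = 318 N.
Since |-193.4| ≤ 318 N, no slip — friction simply equals what equilibrium demands.

f ≈ 193 N (down the incline)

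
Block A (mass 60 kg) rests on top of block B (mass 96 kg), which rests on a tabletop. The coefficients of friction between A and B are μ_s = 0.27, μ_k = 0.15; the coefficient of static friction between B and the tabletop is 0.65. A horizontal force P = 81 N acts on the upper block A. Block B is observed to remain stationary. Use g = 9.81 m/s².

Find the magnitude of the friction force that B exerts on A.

The normal force B exerts on A is simply A's weight, N₁ = 588.6 N.
Maximum static friction on A from B: μ_s N₁ = 0.27×588.6 = 158.9 N.
Since P = 81 N ≤ 158.9 N, A does not slip on B; friction on A equals P = 81 N.
B experiences an equal 81 N forward from A (third law). B is in equilibrium, so the floor supplies f₂ = 81 N of static friction (limit μ_s(m_A+m_B)g = 994.7 N, not exceeded).

f ≈ 81 N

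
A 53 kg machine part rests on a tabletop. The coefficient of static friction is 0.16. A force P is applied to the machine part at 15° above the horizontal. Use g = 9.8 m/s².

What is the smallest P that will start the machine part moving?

P ≈ 82.5 N

N = m g − P sin α (the pull lifts the machine part).
At impending slip, P cos α = μ_s N = μ_s (m g − P sin α).
Solving: P (cos α + μ_s sin α) = μ_s m g → P = 0.16×519/(cos 15° + 0.16 sin 15°) = 83.1/1.007 = 82.5 N.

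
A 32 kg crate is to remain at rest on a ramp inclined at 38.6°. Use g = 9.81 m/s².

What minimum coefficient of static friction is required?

At the slip threshold m g sin θ = μ_s m g cos θ, so μ_s,min = tan θ.
μ_s,min = tan 38.6° = 0.798.

μ_s,min ≈ 0.798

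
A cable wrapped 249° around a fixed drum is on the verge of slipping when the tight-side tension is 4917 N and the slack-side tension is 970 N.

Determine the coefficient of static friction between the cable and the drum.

μ ≈ 0.373

T₂/T₁ = e^{μβ} → μ = ln(T₂/T₁)/β.
β = 249° = 4.346 rad.
μ = ln(4917/970)/4.346 = ln(5.069)/4.346 = 0.373.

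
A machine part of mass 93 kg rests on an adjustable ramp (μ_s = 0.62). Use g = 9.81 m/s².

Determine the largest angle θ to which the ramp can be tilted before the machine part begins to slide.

θ_max ≈ 31.8°

At the slip threshold, m g sin θ = μ_s · m g cos θ, so tan θ = μ_s.
θ_max = arctan(0.62) = 31.8°.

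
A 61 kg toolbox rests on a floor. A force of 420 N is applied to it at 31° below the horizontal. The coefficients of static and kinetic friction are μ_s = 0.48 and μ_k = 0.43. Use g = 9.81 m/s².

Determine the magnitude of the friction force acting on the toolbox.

The vertical component of P adds to the normal force: N = m g + P sin α = 598.4 + 216.3 = 814.7 N.
The horizontal driving force is P cos α = 360 N, so equilibrium needs friction f = 360 N.
The static-friction limit is μ_s N = 391.1 N.
360 ≤ 391.1 N → static; friction equals the required 360 N.

f ≈ 360 N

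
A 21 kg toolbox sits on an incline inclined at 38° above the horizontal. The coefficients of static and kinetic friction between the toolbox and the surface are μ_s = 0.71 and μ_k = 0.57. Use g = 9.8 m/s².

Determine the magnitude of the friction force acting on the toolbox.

f ≈ 92.4 N (up the incline)

Perpendicular to the surface, N = m g cos θ = 21·9.8·cos 38° = 162.2 N.
For equilibrium along the incline, friction must balance the weight component: f = m g sin θ = 126.7 N up the slope.
Static friction can supply at most μ_s N = 115.1 N.
Since |126.7| > 115.1 N, static friction cannot hold it; the toolbox slides down the incline and kinetic friction applies: f = μ_k N = 0.57 × 162.2 = 92.4 N.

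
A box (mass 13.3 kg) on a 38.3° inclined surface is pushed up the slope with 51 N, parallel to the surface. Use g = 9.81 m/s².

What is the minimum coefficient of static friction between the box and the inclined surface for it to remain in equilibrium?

μ_s,min ≈ 0.292

N = m g cos θ = 102.4 N.
Friction must make up the shortfall along the incline: f = m g sin θ − P = 80.86 − 51 = 29.86 N.
At the threshold f = μ_s N, so μ_s,min = 29.86/102.4 = 0.292.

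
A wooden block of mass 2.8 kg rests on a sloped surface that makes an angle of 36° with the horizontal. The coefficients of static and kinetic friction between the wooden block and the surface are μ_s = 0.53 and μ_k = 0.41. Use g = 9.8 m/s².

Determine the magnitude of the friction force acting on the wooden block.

f ≈ 9.1 N (up the incline)

Normal force: N = m g cos θ = 2.8 × 9.8 × cos 36° = 22.2 N.
Along the slope the weight component is m g sin θ = 16.13 N; friction must supply exactly this, acting up-slope.
Static friction can supply at most μ_s N = 11.77 N.
Since |16.13| > 11.77 N, static friction cannot hold it; the wooden block slides down the incline and kinetic friction applies: f = μ_k N = 0.41 × 22.2 = 9.1 N.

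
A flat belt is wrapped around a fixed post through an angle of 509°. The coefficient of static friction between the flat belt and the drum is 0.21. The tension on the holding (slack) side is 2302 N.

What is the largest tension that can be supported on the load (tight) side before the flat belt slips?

At impending slip the capstan equation gives T₂/T₁ = e^{μβ} with β in radians.
β = 509° × π/180 = 8.884 rad.
e^{μβ} = e^{0.21×8.884} = 6.46.
T₂ = T₁ · e^{μβ} = 2302 × 6.46 = 14900 N.

T_max ≈ 14900 N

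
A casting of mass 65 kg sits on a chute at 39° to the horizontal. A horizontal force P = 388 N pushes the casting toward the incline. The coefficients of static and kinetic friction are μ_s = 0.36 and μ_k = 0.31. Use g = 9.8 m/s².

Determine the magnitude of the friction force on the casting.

f ≈ 99.3 N (up the incline)

Normal direction: N = m g cos θ + P sin θ = 739.2 N.
Along the incline, the net driving force (taking up-slope positive) is P cos θ − m g sin θ = 301.5 − 400.9 = -99.34 N, so equilibrium requires friction f = 99.34 N (up-slope).
Maximum static friction: μ_s N = 0.36 × 739.2 = 266.1 N.
Since 99.34 N is within the 266.1 N limit, the casting stays put and friction is exactly 99.3 N.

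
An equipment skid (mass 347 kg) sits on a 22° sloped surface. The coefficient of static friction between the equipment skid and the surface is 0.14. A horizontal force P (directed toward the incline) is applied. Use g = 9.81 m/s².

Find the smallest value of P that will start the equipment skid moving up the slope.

At impending motion up the slope, friction acts down-slope at its limit: f = μ_s N.
Perpendicular to the incline: N = m g cos θ + P sin θ.
Along the incline: P cos θ = m g sin θ + μ_s N = m g sin θ + μ_s (m g cos θ + P sin θ).
Solving, P (cos θ − μ_s sin θ) = m g (sin θ + μ_s cos θ), so P = 347×9.81×(sin 22° + 0.14 cos 22°)/(cos 22° − 0.14 sin 22°) = 3400×0.5044/0.8747 = 1960 N.

P ≈ 1960 N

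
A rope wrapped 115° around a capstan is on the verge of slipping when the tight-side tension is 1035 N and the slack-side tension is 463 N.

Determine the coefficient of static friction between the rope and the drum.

μ ≈ 0.401

T₂/T₁ = e^{μβ} → μ = ln(T₂/T₁)/β.
β = 115° = 2.007 rad.
μ = ln(1035/463)/2.007 = ln(2.235)/2.007 = 0.401.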